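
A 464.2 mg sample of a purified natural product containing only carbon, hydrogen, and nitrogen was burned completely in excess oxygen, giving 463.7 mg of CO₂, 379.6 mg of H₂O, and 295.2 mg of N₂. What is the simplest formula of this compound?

mol C = 0.4637 g CO₂ ÷ 44.009 g/mol = 0.010536 mol
mol H = 2 × 0.3796 g H₂O ÷ 18.015 g/mol = 0.042143 mol
mol N = 2 × 0.2952 g N₂ ÷ 28.014 g/mol = 0.021075 mol
Divide by the smallest (0.010536 mol): C 1.000, H 4.000, N 2.000

CH4N2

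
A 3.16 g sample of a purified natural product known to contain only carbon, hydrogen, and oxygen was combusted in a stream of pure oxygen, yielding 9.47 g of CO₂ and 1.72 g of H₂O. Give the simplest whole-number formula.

mol C = 9.47 g CO₂ ÷ 44.009 g/mol = 0.2152 mol
mol H = 2 × 1.72 g H₂O ÷ 18.015 g/mol = 0.1910 mol
mass O = 3.16 − (2.585 + 0.1925) = 0.3830 g → mol O = 0.3830 ÷ 15.999 = 0.02394 mol
Divide by the smallest (0.02394 mol): C 8.990, H 7.978, O 1.000

C9H8O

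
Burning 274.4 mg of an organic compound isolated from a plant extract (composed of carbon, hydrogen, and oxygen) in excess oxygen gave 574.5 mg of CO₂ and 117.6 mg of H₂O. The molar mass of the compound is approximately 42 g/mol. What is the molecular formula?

C2H2O

mol C = 0.5745 g CO₂ ÷ 44.009 g/mol = 0.013054 mol
mol H = 2 × 0.1176 g H₂O ÷ 18.015 g/mol = 0.013056 mol
mass O = 0.2744 − (0.15679 + 0.013160) = 0.10445 g → mol O = 0.10445 ÷ 15.999 = 0.0065283 mol
Divide by the smallest (0.0065283 mol): C 2.000, H 2.000, O 1.000
Empirical formula: C2H2O
Empirical-formula mass = 42.04 g/mol; 42 ÷ 42.04 ≈ 1, so the molecular formula is C2H2O.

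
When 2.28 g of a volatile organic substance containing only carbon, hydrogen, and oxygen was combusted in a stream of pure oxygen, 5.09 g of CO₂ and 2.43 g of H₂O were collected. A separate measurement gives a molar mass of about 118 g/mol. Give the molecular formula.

C6H14O2

mol C = 5.09 g CO₂ ÷ 44.009 g/mol = 0.1157 mol
mol H = 2 × 2.43 g H₂O ÷ 18.015 g/mol = 0.2698 mol
mass O = 2.28 − (1.389 + 0.2719) = 0.6189 g → mol O = 0.6189 ÷ 15.999 = 0.03868 mol
Divide by the smallest (0.03868 mol): C 2.990, H 6.974, O 1.000
Empirical formula: C3H7O
Empirical-formula mass = 59.09 g/mol; 118 ÷ 59.09 ≈ 2, so the molecular formula is C6H14O2.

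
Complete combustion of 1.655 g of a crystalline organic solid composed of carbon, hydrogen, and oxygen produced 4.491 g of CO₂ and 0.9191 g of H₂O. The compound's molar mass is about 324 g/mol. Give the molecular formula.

mol C = 4.491 g CO₂ ÷ 44.009 g/mol = 0.10205 mol
mol H = 2 × 0.9191 g H₂O ÷ 18.015 g/mol = 0.10204 mol
mass O = 1.655 − (1.2257 + 0.10285) = 0.32646 g → mol O = 0.32646 ÷ 15.999 = 0.020405 mol
Divide by the smallest (0.020405 mol): C 5.001, H 5.001, O 1.000
Empirical formula: C5H5O
Empirical-formula mass = 81.09 g/mol; 324 ÷ 81.09 ≈ 4, so the molecular formula is C20H20O4.

C20H20O4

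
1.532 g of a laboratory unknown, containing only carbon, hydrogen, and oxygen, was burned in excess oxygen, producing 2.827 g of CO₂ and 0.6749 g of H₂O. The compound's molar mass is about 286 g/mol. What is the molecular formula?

C12H14O8

mol C = 2.827 g CO₂ ÷ 44.009 g/mol = 0.064237 mol
mol H = 2 × 0.6749 g H₂O ÷ 18.015 g/mol = 0.074926 mol
mass O = 1.532 − (0.77155 + 0.075526) = 0.68493 g → mol O = 0.68493 ÷ 15.999 = 0.042811 mol
Divide by the smallest (0.042811 mol): C 1.500, H 1.750, O 1.000
Multiplying each by 4 gives whole numbers: C 6.00, H 7.00, O 4.00
Empirical formula: C6H7O4
Empirical-formula mass = 143.12 g/mol; 286 ÷ 143.12 ≈ 2, so the molecular formula is C12H14O8.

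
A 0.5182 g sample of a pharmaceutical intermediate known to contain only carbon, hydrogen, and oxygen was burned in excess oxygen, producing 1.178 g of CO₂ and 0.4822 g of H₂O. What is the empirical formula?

C3H6O

mol C = 1.178 g CO₂ ÷ 44.009 g/mol = 0.026767 mol
mol H = 2 × 0.4822 g H₂O ÷ 18.015 g/mol = 0.053533 mol
mass O = 0.5182 − (0.32150 + 0.053961) = 0.14274 g → mol O = 0.14274 ÷ 15.999 = 0.0089216 mol
Divide by the smallest (0.0089216 mol): C 3.000, H 6.000, O 1.000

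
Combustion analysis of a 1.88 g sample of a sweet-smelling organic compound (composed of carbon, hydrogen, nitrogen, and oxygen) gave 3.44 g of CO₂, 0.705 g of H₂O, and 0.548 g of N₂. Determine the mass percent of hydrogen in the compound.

4.2%

mol C = 3.44 g CO₂ ÷ 44.009 g/mol = 0.07817 mol
mol H = 2 × 0.705 g H₂O ÷ 18.015 g/mol = 0.07827 mol
mol N = 2 × 0.548 g N₂ ÷ 28.014 g/mol = 0.03912 mol
mass O = 1.88 − (0.9388 + 0.07889 + 0.5480) = 0.3143 g → mol O = 0.3143 ÷ 15.999 = 0.01964 mol
mass % H = 0.07889 g ÷ 1.88 g × 100%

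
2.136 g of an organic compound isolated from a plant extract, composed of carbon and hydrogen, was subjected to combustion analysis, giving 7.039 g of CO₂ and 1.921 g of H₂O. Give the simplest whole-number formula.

C3H4

mol C = 7.039 g CO₂ ÷ 44.009 g/mol = 0.15994 mol
mol H = 2 × 1.921 g H₂O ÷ 18.015 g/mol = 0.21327 mol
Divide by the smallest (0.15994 mol): C 1.000, H 1.333
Multiplying each by 3 gives whole numbers: C 3.00, H 4.00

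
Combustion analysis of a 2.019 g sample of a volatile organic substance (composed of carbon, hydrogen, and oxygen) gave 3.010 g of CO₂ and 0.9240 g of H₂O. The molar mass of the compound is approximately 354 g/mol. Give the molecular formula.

C12H18O12

mol C = 3.010 g CO₂ ÷ 44.009 g/mol = 0.068395 mol
mol H = 2 × 0.9240 g H₂O ÷ 18.015 g/mol = 0.10258 mol
mass O = 2.019 − (0.82149 + 0.10340) = 1.0941 g → mol O = 1.0941 ÷ 15.999 = 0.068386 mol
Divide by the smallest (0.068386 mol): C 1.000, H 1.500, O 1.000
Multiplying each by 2 gives whole numbers: C 2.00, H 3.00, O 2.00
Empirical formula: C2H3O2
Empirical-formula mass = 59.04 g/mol; 354 ÷ 59.04 ≈ 6, so the molecular formula is C12H18O12.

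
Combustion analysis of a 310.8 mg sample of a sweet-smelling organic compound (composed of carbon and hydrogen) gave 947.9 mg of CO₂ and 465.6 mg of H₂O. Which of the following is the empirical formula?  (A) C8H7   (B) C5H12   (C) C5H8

mol C = 0.9479 g CO₂ ÷ 44.009 g/mol = 0.021539 mol
mol H = 2 × 0.4656 g H₂O ÷ 18.015 g/mol = 0.051690 mol
Divide by the smallest (0.021539 mol): C 1.000, H 2.400
Multiplying each by 5 gives whole numbers: C 5.00, H 12.00

(B) C5H12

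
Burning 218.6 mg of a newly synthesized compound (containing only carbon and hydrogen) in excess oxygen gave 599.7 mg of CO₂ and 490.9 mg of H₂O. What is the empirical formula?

CH4

mol C = 0.5997 g CO₂ ÷ 44.009 g/mol = 0.013627 mol
mol H = 2 × 0.4909 g H₂O ÷ 18.015 g/mol = 0.054499 mol
Divide by the smallest (0.013627 mol): C 1.000, H 3.999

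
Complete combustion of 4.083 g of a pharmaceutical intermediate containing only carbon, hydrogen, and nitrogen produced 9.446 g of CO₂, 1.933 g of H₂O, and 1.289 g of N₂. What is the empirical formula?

C7H7N3

mol C = 9.446 g CO₂ ÷ 44.009 g/mol = 0.21464 mol
mol H = 2 × 1.933 g H₂O ÷ 18.015 g/mol = 0.21460 mol
mol N = 2 × 1.289 g N₂ ÷ 28.014 g/mol = 0.092025 mol
Divide by the smallest (0.092025 mol): C 2.332, H 2.332, N 1.000
Multiplying each by 3 gives whole numbers: C 7.00, H 7.00, N 3.00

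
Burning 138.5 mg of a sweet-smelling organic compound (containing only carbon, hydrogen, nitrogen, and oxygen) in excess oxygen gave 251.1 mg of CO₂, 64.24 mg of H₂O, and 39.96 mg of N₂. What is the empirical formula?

mol C = 0.2511 g CO₂ ÷ 44.009 g/mol = 0.0057057 mol
mol H = 2 × 0.06424 g H₂O ÷ 18.015 g/mol = 0.0071318 mol
mol N = 2 × 0.03996 g N₂ ÷ 28.014 g/mol = 0.0028529 mol
mass O = 0.1385 − (0.068531 + 0.0071889 + 0.039960) = 0.022821 g → mol O = 0.022821 ÷ 15.999 = 0.0014264 mol
Divide by the smallest (0.0014264 mol): C 4.000, H 5.000, N 2.000, O 1.000

C4H5N2O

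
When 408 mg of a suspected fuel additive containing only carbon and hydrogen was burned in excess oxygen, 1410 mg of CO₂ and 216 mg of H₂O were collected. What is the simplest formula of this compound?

C4H3

mol C = 1.41 g CO₂ ÷ 44.009 g/mol = 0.03204 mol
mol H = 2 × 0.216 g H₂O ÷ 18.015 g/mol = 0.02398 mol
Divide by the smallest (0.02398 mol): C 1.336, H 1.000
Multiplying each by 3 gives whole numbers: C 4.01, H 3.00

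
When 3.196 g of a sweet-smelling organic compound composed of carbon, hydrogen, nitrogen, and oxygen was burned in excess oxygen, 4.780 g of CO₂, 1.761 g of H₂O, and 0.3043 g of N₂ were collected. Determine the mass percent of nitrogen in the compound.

mol C = 4.780 g CO₂ ÷ 44.009 g/mol = 0.10861 mol
mol H = 2 × 1.761 g H₂O ÷ 18.015 g/mol = 0.19550 mol
mol N = 2 × 0.3043 g N₂ ÷ 28.014 g/mol = 0.021725 mol
mass O = 3.196 − (1.3046 + 0.19707 + 0.30430) = 1.3901 g → mol O = 1.3901 ÷ 15.999 = 0.086885 mol
mass % N = 0.30430 g ÷ 3.196 g × 100%

9.52%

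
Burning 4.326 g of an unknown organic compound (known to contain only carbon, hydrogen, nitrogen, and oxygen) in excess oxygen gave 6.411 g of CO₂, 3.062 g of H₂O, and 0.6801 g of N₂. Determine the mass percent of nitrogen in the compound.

15.72%

mol C = 6.411 g CO₂ ÷ 44.009 g/mol = 0.14567 mol
mol H = 2 × 3.062 g H₂O ÷ 18.015 g/mol = 0.33994 mol
mol N = 2 × 0.6801 g N₂ ÷ 28.014 g/mol = 0.048554 mol
mass O = 4.326 − (1.7497 + 0.34266 + 0.68010) = 1.5535 g → mol O = 1.5535 ÷ 15.999 = 0.097102 mol
mass % N = 0.68010 g ÷ 4.326 g × 100%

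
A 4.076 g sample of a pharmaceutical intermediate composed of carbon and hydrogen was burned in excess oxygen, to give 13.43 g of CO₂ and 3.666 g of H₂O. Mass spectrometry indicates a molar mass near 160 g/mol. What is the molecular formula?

mol C = 13.43 g CO₂ ÷ 44.009 g/mol = 0.30516 mol
mol H = 2 × 3.666 g H₂O ÷ 18.015 g/mol = 0.40699 mol
Divide by the smallest (0.30516 mol): C 1.000, H 1.334
Multiplying each by 3 gives whole numbers: C 3.00, H 4.00
Empirical formula: C3H4
Empirical-formula mass = 40.06 g/mol; 160 ÷ 40.06 ≈ 4, so the molecular formula is C12H16.

C12H16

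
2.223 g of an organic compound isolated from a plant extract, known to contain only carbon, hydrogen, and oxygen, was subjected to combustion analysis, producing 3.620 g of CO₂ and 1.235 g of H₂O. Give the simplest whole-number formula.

C6H10O5

mol C = 3.620 g CO₂ ÷ 44.009 g/mol = 0.082256 mol
mol H = 2 × 1.235 g H₂O ÷ 18.015 g/mol = 0.13711 mol
mass O = 2.223 − (0.98798 + 0.13820) = 1.0968 g → mol O = 1.0968 ÷ 15.999 = 0.068556 mol
Divide by the smallest (0.068556 mol): C 1.200, H 2.000, O 1.000
Multiplying each by 5 gives whole numbers: C 6.00, H 10.00, O 5.00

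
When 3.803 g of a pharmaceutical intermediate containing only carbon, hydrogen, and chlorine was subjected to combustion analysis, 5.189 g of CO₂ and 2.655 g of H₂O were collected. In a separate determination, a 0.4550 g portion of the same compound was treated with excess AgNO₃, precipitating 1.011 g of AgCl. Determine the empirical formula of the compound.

C2H5Cl

mol C = 5.189 g CO₂ ÷ 44.009 g/mol = 0.11791 mol
mol H = 2 × 2.655 g H₂O ÷ 18.015 g/mol = 0.29475 mol
From the AgCl data: mol Cl per gram of compound = (1.011 ÷ 143.318) ÷ 0.4550 = 0.015504 mol/g, so in the 3.803 g combustion sample mol Cl = 0.058961 mol
Divide by the smallest (0.058961 mol): C 2.000, H 4.999, Cl 1.000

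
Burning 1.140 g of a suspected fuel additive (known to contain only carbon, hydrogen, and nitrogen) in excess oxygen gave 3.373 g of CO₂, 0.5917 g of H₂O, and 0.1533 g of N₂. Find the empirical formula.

mol C = 3.373 g CO₂ ÷ 44.009 g/mol = 0.076643 mol
mol H = 2 × 0.5917 g H₂O ÷ 18.015 g/mol = 0.065690 mol
mol N = 2 × 0.1533 g N₂ ÷ 28.014 g/mol = 0.010945 mol
Divide by the smallest (0.010945 mol): C 7.003, H 6.002, N 1.000

C7H6N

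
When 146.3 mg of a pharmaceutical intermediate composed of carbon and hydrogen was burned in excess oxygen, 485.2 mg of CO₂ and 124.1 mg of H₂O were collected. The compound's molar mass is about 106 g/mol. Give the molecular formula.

mol C = 0.4852 g CO₂ ÷ 44.009 g/mol = 0.011025 mol
mol H = 2 × 0.1241 g H₂O ÷ 18.015 g/mol = 0.013777 mol
Divide by the smallest (0.011025 mol): C 1.000, H 1.250
Multiplying each by 4 gives whole numbers: C 4.00, H 5.00
Empirical formula: C4H5
Empirical-formula mass = 53.08 g/mol; 106 ÷ 53.08 ≈ 2, so the molecular formula is C8H10.

C8H10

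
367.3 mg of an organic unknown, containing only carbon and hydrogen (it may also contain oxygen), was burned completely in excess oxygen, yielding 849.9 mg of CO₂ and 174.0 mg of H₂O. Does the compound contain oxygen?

mol C = 0.8499 g CO₂ ÷ 44.009 g/mol = 0.019312 mol
mol H = 2 × 0.1740 g H₂O ÷ 18.015 g/mol = 0.019317 mol
C and H account for only 0.25143 g of the 0.3673 g sample; the remaining 0.11587 g must be oxygen.

yes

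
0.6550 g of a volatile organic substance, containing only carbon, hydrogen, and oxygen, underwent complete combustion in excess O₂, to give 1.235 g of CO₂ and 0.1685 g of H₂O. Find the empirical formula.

C3H2O2

mol C = 1.235 g CO₂ ÷ 44.009 g/mol = 0.028062 mol
mol H = 2 × 0.1685 g H₂O ÷ 18.015 g/mol = 0.018707 mol
mass O = 0.6550 − (0.33706 + 0.018856) = 0.29909 g → mol O = 0.29909 ÷ 15.999 = 0.018694 mol
Divide by the smallest (0.018694 mol): C 1.501, H 1.001, O 1.000
Multiplying each by 2 gives whole numbers: C 3.00, H 2.00, O 2.00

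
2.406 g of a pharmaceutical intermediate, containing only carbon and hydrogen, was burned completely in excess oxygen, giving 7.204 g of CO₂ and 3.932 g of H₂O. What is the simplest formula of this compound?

mol C = 7.204 g CO₂ ÷ 44.009 g/mol = 0.16369 mol
mol H = 2 × 3.932 g H₂O ÷ 18.015 g/mol = 0.43653 mol
Divide by the smallest (0.16369 mol): C 1.000, H 2.667
Multiplying each by 3 gives whole numbers: C 3.00, H 8.00

C3H8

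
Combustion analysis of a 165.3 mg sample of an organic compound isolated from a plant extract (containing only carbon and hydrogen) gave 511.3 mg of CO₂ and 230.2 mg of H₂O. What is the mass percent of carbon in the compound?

84.42%

mol C = 0.5113 g CO₂ ÷ 44.009 g/mol = 0.011618 mol
mol H = 2 × 0.2302 g H₂O ÷ 18.015 g/mol = 0.025556 mol
mass % C = 0.13954 g ÷ 0.1653 g × 100%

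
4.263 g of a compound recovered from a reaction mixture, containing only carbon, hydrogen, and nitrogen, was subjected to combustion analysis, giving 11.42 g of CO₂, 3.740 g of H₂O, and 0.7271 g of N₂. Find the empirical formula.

C5H8N

mol C = 11.42 g CO₂ ÷ 44.009 g/mol = 0.25949 mol
mol H = 2 × 3.740 g H₂O ÷ 18.015 g/mol = 0.41521 mol
mol N = 2 × 0.7271 g N₂ ÷ 28.014 g/mol = 0.051910 mol
Divide by the smallest (0.051910 mol): C 4.999, H 7.999, N 1.000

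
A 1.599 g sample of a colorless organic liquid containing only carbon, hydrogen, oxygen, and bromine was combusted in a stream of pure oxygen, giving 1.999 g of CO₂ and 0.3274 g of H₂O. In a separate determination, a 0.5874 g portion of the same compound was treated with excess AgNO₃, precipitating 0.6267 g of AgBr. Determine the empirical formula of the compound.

mol C = 1.999 g CO₂ ÷ 44.009 g/mol = 0.045423 mol
mol H = 2 × 0.3274 g H₂O ÷ 18.015 g/mol = 0.036347 mol
From the AgBr data: mol Br per gram of compound = (0.6267 ÷ 187.772) ÷ 0.5874 = 0.0056819 mol/g, so in the 1.599 g combustion sample mol Br = 0.0090854 mol
mass O = 1.599 − (0.54557 + 0.036638 + 0.72596) = 0.29083 g → mol O = 0.29083 ÷ 15.999 = 0.018178 mol
Divide by the smallest (0.0090854 mol): C 5.000, H 4.001, Br 1.000, O 2.001

C5H4BrO2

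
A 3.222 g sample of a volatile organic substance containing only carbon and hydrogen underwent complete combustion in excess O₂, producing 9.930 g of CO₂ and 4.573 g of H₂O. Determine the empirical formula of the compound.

mol C = 9.930 g CO₂ ÷ 44.009 g/mol = 0.22564 mol
mol H = 2 × 4.573 g H₂O ÷ 18.015 g/mol = 0.50769 mol
Divide by the smallest (0.22564 mol): C 1.000, H 2.250
Multiplying each by 4 gives whole numbers: C 4.00, H 9.00

C4H9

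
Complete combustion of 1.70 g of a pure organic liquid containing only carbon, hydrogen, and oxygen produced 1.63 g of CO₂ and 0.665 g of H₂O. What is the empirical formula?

mol C = 1.63 g CO₂ ÷ 44.009 g/mol = 0.03704 mol
mol H = 2 × 0.665 g H₂O ÷ 18.015 g/mol = 0.07383 mol
mass O = 1.70 − (0.4449 + 0.07442) = 1.181 g → mol O = 1.181 ÷ 15.999 = 0.07380 mol
Divide by the smallest (0.03704 mol): C 1.000, H 1.993, O 1.993

CH2O2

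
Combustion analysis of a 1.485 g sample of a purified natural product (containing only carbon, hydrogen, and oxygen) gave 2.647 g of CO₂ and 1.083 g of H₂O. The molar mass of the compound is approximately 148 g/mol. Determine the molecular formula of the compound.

mol C = 2.647 g CO₂ ÷ 44.009 g/mol = 0.060147 mol
mol H = 2 × 1.083 g H₂O ÷ 18.015 g/mol = 0.12023 mol
mass O = 1.485 − (0.72242 + 0.12120) = 0.64138 g → mol O = 0.64138 ÷ 15.999 = 0.040089 mol
Divide by the smallest (0.040089 mol): C 1.500, H 2.999, O 1.000
Multiplying each by 2 gives whole numbers: C 3.00, H 6.00, O 2.00
Empirical formula: C3H6O2
Empirical-formula mass = 74.08 g/mol; 148 ÷ 74.08 ≈ 2, so the molecular formula is C6H12O4.

C6H12O4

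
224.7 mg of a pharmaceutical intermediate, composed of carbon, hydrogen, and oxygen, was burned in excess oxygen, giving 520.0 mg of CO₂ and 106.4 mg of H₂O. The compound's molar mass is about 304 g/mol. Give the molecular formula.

C16H16O6

mol C = 0.5200 g CO₂ ÷ 44.009 g/mol = 0.011816 mol
mol H = 2 × 0.1064 g H₂O ÷ 18.015 g/mol = 0.011812 mol
mass O = 0.2247 − (0.14192 + 0.011907) = 0.070874 g → mol O = 0.070874 ÷ 15.999 = 0.0044299 mol
Divide by the smallest (0.0044299 mol): C 2.667, H 2.667, O 1.000
Multiplying each by 3 gives whole numbers: C 8.00, H 8.00, O 3.00
Empirical formula: C8H8O3
Empirical-formula mass = 152.15 g/mol; 304 ÷ 152.15 ≈ 2, so the molecular formula is C16H16O6.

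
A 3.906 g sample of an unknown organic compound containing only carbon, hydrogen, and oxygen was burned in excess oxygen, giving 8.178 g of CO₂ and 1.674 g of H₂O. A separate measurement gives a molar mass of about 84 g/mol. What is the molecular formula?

mol C = 8.178 g CO₂ ÷ 44.009 g/mol = 0.18583 mol
mol H = 2 × 1.674 g H₂O ÷ 18.015 g/mol = 0.18585 mol
mass O = 3.906 − (2.2320 + 0.18733) = 1.4867 g → mol O = 1.4867 ÷ 15.999 = 0.092926 mol
Divide by the smallest (0.092926 mol): C 2.000, H 2.000, O 1.000
Empirical formula: C2H2O
Empirical-formula mass = 42.04 g/mol; 84 ÷ 42.04 ≈ 2, so the molecular formula is C4H4O2.

C4H4O2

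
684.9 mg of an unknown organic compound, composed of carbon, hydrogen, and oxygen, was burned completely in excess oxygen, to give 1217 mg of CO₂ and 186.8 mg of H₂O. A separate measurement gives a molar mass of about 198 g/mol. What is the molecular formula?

mol C = 1.217 g CO₂ ÷ 44.009 g/mol = 0.027653 mol
mol H = 2 × 0.1868 g H₂O ÷ 18.015 g/mol = 0.020738 mol
mass O = 0.6849 − (0.33215 + 0.020904) = 0.33185 g → mol O = 0.33185 ÷ 15.999 = 0.020742 mol
Divide by the smallest (0.020738 mol): C 1.333, H 1.000, O 1.000
Multiplying each by 3 gives whole numbers: C 4.00, H 3.00, O 3.00
Empirical formula: C4H3O3
Empirical-formula mass = 99.06 g/mol; 198 ÷ 99.06 ≈ 2, so the molecular formula is C8H6O6.

C8H6O6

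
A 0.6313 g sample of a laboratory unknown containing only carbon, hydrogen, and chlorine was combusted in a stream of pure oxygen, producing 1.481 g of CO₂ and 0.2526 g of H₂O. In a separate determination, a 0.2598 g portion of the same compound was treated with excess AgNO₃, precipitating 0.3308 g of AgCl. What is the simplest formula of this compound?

mol C = 1.481 g CO₂ ÷ 44.009 g/mol = 0.033652 mol
mol H = 2 × 0.2526 g H₂O ÷ 18.015 g/mol = 0.028043 mol
From the AgCl data: mol Cl per gram of compound = (0.3308 ÷ 143.318) ÷ 0.2598 = 0.0088843 mol/g, so in the 0.6313 g combustion sample mol Cl = 0.0056087 mol
Divide by the smallest (0.0056087 mol): C 6.000, H 5.000, Cl 1.000

C6H5Cl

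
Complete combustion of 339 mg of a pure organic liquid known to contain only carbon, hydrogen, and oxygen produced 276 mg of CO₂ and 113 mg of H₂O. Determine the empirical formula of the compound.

mol C = 0.276 g CO₂ ÷ 44.009 g/mol = 0.006271 mol
mol H = 2 × 0.113 g H₂O ÷ 18.015 g/mol = 0.01255 mol
mass O = 0.339 − (0.07533 + 0.01265) = 0.2510 g → mol O = 0.2510 ÷ 15.999 = 0.01569 mol
Divide by the smallest (0.006271 mol): C 1.000, H 2.000, O 2.502
Multiplying each by 2 gives whole numbers: C 2.00, H 4.00, O 5.00

C2H4O5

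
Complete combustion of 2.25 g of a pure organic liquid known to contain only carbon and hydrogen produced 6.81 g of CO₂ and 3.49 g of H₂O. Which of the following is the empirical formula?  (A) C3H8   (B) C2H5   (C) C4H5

(B) C2H5

mol C = 6.81 g CO₂ ÷ 44.009 g/mol = 0.1547 mol
mol H = 2 × 3.49 g H₂O ÷ 18.015 g/mol = 0.3875 mol
Divide by the smallest (0.1547 mol): C 1.000, H 2.504
Multiplying each by 2 gives whole numbers: C 2.00, H 5.01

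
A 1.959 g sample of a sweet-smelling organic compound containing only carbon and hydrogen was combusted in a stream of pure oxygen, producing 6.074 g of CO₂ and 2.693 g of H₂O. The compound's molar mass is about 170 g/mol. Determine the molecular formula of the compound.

C12H26

mol C = 6.074 g CO₂ ÷ 44.009 g/mol = 0.13802 mol
mol H = 2 × 2.693 g H₂O ÷ 18.015 g/mol = 0.29897 mol
Divide by the smallest (0.13802 mol): C 1.000, H 2.166
Multiplying each by 6 gives whole numbers: C 6.00, H 13.00
Empirical formula: C6H13
Empirical-formula mass = 85.17 g/mol; 170 ÷ 85.17 ≈ 2, so the molecular formula is C12H26.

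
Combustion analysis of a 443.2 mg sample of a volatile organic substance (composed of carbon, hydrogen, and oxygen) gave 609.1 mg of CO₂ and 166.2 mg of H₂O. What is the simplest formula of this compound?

mol C = 0.6091 g CO₂ ÷ 44.009 g/mol = 0.013840 mol
mol H = 2 × 0.1662 g H₂O ÷ 18.015 g/mol = 0.018451 mol
mass O = 0.4432 − (0.16624 + 0.018599) = 0.25836 g → mol O = 0.25836 ÷ 15.999 = 0.016149 mol
Divide by the smallest (0.013840 mol): C 1.000, H 1.333, O 1.167
Multiplying each by 6 gives whole numbers: C 6.00, H 8.00, O 7.00

C6H8O7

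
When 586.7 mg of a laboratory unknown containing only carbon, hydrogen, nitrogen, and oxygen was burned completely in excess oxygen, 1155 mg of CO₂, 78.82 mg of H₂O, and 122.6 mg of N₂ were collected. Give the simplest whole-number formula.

mol C = 1.155 g CO₂ ÷ 44.009 g/mol = 0.026245 mol
mol H = 2 × 0.07882 g H₂O ÷ 18.015 g/mol = 0.0087505 mol
mol N = 2 × 0.1226 g N₂ ÷ 28.014 g/mol = 0.0087528 mol
mass O = 0.5867 − (0.31522 + 0.0088205 + 0.12260) = 0.14006 g → mol O = 0.14006 ÷ 15.999 = 0.0087540 mol
Divide by the smallest (0.0087505 mol): C 2.999, H 1.000, N 1.000, O 1.000

C3HNO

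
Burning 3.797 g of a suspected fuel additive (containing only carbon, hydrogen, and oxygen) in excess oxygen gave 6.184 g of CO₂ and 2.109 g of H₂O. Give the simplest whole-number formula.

C6H10O5

mol C = 6.184 g CO₂ ÷ 44.009 g/mol = 0.14052 mol
mol H = 2 × 2.109 g H₂O ÷ 18.015 g/mol = 0.23414 mol
mass O = 3.797 − (1.6877 + 0.23601) = 1.8732 g → mol O = 1.8732 ÷ 15.999 = 0.11708 mol
Divide by the smallest (0.11708 mol): C 1.200, H 2.000, O 1.000
Multiplying each by 5 gives whole numbers: C 6.00, H 10.00, O 5.00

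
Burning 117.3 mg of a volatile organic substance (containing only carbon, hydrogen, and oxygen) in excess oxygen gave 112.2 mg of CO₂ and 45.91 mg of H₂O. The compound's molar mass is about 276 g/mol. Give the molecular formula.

mol C = 0.1122 g CO₂ ÷ 44.009 g/mol = 0.0025495 mol
mol H = 2 × 0.04591 g H₂O ÷ 18.015 g/mol = 0.0050969 mol
mass O = 0.1173 − (0.030622 + 0.0051376) = 0.081541 g → mol O = 0.081541 ÷ 15.999 = 0.0050966 mol
Divide by the smallest (0.0025495 mol): C 1.000, H 1.999, O 1.999
Empirical formula: CH2O2
Empirical-formula mass = 46.02 g/mol; 276 ÷ 46.02 ≈ 6, so the molecular formula is C6H12O12.

C6H12O12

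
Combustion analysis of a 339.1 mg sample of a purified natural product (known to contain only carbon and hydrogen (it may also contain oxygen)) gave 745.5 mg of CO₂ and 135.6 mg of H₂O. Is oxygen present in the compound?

mol C = 0.7455 g CO₂ ÷ 44.009 g/mol = 0.016940 mol
mol H = 2 × 0.1356 g H₂O ÷ 18.015 g/mol = 0.015054 mol
C and H account for only 0.21864 g of the 0.3391 g sample; the remaining 0.12046 g must be oxygen.

yes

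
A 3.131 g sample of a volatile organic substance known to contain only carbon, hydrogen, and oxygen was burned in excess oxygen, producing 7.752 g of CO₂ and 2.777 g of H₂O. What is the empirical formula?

C4H7O

mol C = 7.752 g CO₂ ÷ 44.009 g/mol = 0.17615 mol
mol H = 2 × 2.777 g H₂O ÷ 18.015 g/mol = 0.30830 mol
mass O = 3.131 − (2.1157 + 0.31077) = 0.70455 g → mol O = 0.70455 ÷ 15.999 = 0.044037 mol
Divide by the smallest (0.044037 mol): C 4.000, H 7.001, O 1.000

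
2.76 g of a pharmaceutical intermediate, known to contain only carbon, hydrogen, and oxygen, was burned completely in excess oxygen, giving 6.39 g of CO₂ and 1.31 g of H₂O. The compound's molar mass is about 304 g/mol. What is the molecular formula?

C16H16O6

mol C = 6.39 g CO₂ ÷ 44.009 g/mol = 0.1452 mol
mol H = 2 × 1.31 g H₂O ÷ 18.015 g/mol = 0.1454 mol
mass O = 2.76 − (1.744 + 0.1466) = 0.8694 g → mol O = 0.8694 ÷ 15.999 = 0.05434 mol
Divide by the smallest (0.05434 mol): C 2.672, H 2.676, O 1.000
Multiplying each by 3 gives whole numbers: C 8.02, H 8.03, O 3.00
Empirical formula: C8H8O3
Empirical-formula mass = 152.15 g/mol; 304 ÷ 152.15 ≈ 2, so the molecular formula is C16H16O6.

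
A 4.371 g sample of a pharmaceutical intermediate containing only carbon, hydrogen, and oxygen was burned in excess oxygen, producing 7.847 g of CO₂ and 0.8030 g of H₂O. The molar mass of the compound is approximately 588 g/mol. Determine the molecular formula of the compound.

mol C = 7.847 g CO₂ ÷ 44.009 g/mol = 0.17830 mol
mol H = 2 × 0.8030 g H₂O ÷ 18.015 g/mol = 0.089148 mol
mass O = 4.371 − (2.1416 + 0.089861) = 2.1395 g → mol O = 2.1395 ÷ 15.999 = 0.13373 mol
Divide by the smallest (0.089148 mol): C 2.000, H 1.000, O 1.500
Multiplying each by 2 gives whole numbers: C 4.00, H 2.00, O 3.00
Empirical formula: C4H2O3
Empirical-formula mass = 98.06 g/mol; 588 ÷ 98.06 ≈ 6, so the molecular formula is C24H12O18.

C24H12O18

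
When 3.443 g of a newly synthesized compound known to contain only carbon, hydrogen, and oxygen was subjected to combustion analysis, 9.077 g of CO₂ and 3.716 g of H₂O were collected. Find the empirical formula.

C6H12O

mol C = 9.077 g CO₂ ÷ 44.009 g/mol = 0.20625 mol
mol H = 2 × 3.716 g H₂O ÷ 18.015 g/mol = 0.41255 mol
mass O = 3.443 − (2.4773 + 0.41585) = 0.54985 g → mol O = 0.54985 ÷ 15.999 = 0.034368 mol
Divide by the smallest (0.034368 mol): C 6.001, H 12.004, O 1.000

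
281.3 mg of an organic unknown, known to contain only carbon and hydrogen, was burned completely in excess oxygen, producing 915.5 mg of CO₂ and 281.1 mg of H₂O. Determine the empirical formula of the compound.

C2H3

mol C = 0.9155 g CO₂ ÷ 44.009 g/mol = 0.020803 mol
mol H = 2 × 0.2811 g H₂O ÷ 18.015 g/mol = 0.031207 mol
Divide by the smallest (0.020803 mol): C 1.000, H 1.500
Multiplying each by 2 gives whole numbers: C 2.00, H 3.00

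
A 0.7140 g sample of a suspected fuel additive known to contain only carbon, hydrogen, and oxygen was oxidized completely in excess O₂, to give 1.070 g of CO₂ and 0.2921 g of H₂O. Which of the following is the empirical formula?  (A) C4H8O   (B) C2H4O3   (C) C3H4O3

(C) C3H4O3

mol C = 1.070 g CO₂ ÷ 44.009 g/mol = 0.024313 mol
mol H = 2 × 0.2921 g H₂O ÷ 18.015 g/mol = 0.032429 mol
mass O = 0.7140 − (0.29203 + 0.032688) = 0.38929 g → mol O = 0.38929 ÷ 15.999 = 0.024332 mol
Divide by the smallest (0.024313 mol): C 1.000, H 1.334, O 1.001
Multiplying each by 3 gives whole numbers: C 3.00, H 4.00, O 3.00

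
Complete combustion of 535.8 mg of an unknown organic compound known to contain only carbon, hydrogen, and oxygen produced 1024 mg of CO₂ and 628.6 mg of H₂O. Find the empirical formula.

C2H6O

mol C = 1.024 g CO₂ ÷ 44.009 g/mol = 0.023268 mol
mol H = 2 × 0.6286 g H₂O ÷ 18.015 g/mol = 0.069786 mol
mass O = 0.5358 − (0.27947 + 0.070345) = 0.18598 g → mol O = 0.18598 ÷ 15.999 = 0.011625 mol
Divide by the smallest (0.011625 mol): C 2.002, H 6.003, O 1.000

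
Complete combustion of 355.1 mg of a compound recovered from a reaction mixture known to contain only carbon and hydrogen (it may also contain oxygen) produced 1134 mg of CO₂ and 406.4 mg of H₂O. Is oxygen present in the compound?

no

mol C = 1.134 g CO₂ ÷ 44.009 g/mol = 0.025767 mol
mol H = 2 × 0.4064 g H₂O ÷ 18.015 g/mol = 0.045118 mol
C and H together account for 0.35497 g — essentially the entire 0.3551 g sample — so the compound contains no oxygen.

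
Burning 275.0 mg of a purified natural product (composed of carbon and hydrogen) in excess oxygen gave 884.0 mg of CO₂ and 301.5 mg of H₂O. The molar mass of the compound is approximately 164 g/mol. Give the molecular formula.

mol C = 0.8840 g CO₂ ÷ 44.009 g/mol = 0.020087 mol
mol H = 2 × 0.3015 g H₂O ÷ 18.015 g/mol = 0.033472 mol
Divide by the smallest (0.020087 mol): C 1.000, H 1.666
Multiplying each by 3 gives whole numbers: C 3.00, H 5.00
Empirical formula: C3H5
Empirical-formula mass = 41.07 g/mol; 164 ÷ 41.07 ≈ 4, so the molecular formula is C12H20.

C12H20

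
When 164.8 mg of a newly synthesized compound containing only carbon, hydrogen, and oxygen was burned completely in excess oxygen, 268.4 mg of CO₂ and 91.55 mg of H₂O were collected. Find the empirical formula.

mol C = 0.2684 g CO₂ ÷ 44.009 g/mol = 0.0060988 mol
mol H = 2 × 0.09155 g H₂O ÷ 18.015 g/mol = 0.010164 mol
mass O = 0.1648 − (0.073252 + 0.010245) = 0.081303 g → mol O = 0.081303 ÷ 15.999 = 0.0050817 mol
Divide by the smallest (0.0050817 mol): C 1.200, H 2.000, O 1.000
Multiplying each by 5 gives whole numbers: C 6.00, H 10.00, O 5.00

C6H10O5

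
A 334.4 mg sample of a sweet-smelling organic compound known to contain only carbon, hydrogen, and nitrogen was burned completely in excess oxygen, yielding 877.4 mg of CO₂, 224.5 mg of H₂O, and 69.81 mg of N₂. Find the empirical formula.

mol C = 0.8774 g CO₂ ÷ 44.009 g/mol = 0.019937 mol
mol H = 2 × 0.2245 g H₂O ÷ 18.015 g/mol = 0.024924 mol
mol N = 2 × 0.06981 g N₂ ÷ 28.014 g/mol = 0.0049839 mol
Divide by the smallest (0.0049839 mol): C 4.000, H 5.001, N 1.000

C4H5N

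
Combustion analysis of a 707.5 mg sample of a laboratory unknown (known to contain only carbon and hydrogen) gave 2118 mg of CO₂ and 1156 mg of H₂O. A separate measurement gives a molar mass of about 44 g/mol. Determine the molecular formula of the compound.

C3H8

mol C = 2.118 g CO₂ ÷ 44.009 g/mol = 0.048127 mol
mol H = 2 × 1.156 g H₂O ÷ 18.015 g/mol = 0.12834 mol
Divide by the smallest (0.048127 mol): C 1.000, H 2.667
Multiplying each by 3 gives whole numbers: C 3.00, H 8.00
Empirical formula: C3H8
Empirical-formula mass = 44.10 g/mol; 44 ÷ 44.10 ≈ 1, so the molecular formula is C3H8.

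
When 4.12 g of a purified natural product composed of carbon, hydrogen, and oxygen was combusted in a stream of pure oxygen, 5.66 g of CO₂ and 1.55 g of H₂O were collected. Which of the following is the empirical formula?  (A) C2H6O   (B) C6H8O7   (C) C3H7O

mol C = 5.66 g CO₂ ÷ 44.009 g/mol = 0.1286 mol
mol H = 2 × 1.55 g H₂O ÷ 18.015 g/mol = 0.1721 mol
mass O = 4.12 − (1.545 + 0.1735) = 2.402 g → mol O = 2.402 ÷ 15.999 = 0.1501 mol
Divide by the smallest (0.1286 mol): C 1.000, H 1.338, O 1.167
Multiplying each by 6 gives whole numbers: C 6.00, H 8.03, O 7.00

(B) C6H8O7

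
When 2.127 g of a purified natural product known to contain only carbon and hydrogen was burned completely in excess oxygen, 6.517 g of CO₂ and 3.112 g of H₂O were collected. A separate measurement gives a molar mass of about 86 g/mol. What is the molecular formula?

C6H14

mol C = 6.517 g CO₂ ÷ 44.009 g/mol = 0.14808 mol
mol H = 2 × 3.112 g H₂O ÷ 18.015 g/mol = 0.34549 mol
Divide by the smallest (0.14808 mol): C 1.000, H 2.333
Multiplying each by 3 gives whole numbers: C 3.00, H 7.00
Empirical formula: C3H7
Empirical-formula mass = 43.09 g/mol; 86 ÷ 43.09 ≈ 2, so the molecular formula is C6H14.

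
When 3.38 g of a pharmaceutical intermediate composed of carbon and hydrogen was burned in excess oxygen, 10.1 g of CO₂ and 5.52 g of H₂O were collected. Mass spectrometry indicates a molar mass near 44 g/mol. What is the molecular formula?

C3H8

mol C = 10.1 g CO₂ ÷ 44.009 g/mol = 0.2295 mol
mol H = 2 × 5.52 g H₂O ÷ 18.015 g/mol = 0.6128 mol
Divide by the smallest (0.2295 mol): C 1.000, H 2.670
Multiplying each by 3 gives whole numbers: C 3.00, H 8.01
Empirical formula: C3H8
Empirical-formula mass = 44.10 g/mol; 44 ÷ 44.10 ≈ 1, so the molecular formula is C3H8.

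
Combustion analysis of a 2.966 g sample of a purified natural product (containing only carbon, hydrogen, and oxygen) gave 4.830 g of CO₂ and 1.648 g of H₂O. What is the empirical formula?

C6H10O5

mol C = 4.830 g CO₂ ÷ 44.009 g/mol = 0.10975 mol
mol H = 2 × 1.648 g H₂O ÷ 18.015 g/mol = 0.18296 mol
mass O = 2.966 − (1.3182 + 0.18442) = 1.4634 g → mol O = 1.4634 ÷ 15.999 = 0.091466 mol
Divide by the smallest (0.091466 mol): C 1.200, H 2.000, O 1.000
Multiplying each by 5 gives whole numbers: C 6.00, H 10.00, O 5.00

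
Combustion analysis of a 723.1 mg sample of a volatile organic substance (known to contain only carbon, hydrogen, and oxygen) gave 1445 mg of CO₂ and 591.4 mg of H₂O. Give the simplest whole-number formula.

C2H4O

mol C = 1.445 g CO₂ ÷ 44.009 g/mol = 0.032834 mol
mol H = 2 × 0.5914 g H₂O ÷ 18.015 g/mol = 0.065656 mol
mass O = 0.7231 − (0.39437 + 0.066182) = 0.26255 g → mol O = 0.26255 ÷ 15.999 = 0.016410 mol
Divide by the smallest (0.016410 mol): C 2.001, H 4.001, O 1.000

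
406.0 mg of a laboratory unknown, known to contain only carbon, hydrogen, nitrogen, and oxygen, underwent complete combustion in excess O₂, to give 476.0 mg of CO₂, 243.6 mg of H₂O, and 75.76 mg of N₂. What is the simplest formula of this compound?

mol C = 0.4760 g CO₂ ÷ 44.009 g/mol = 0.010816 mol
mol H = 2 × 0.2436 g H₂O ÷ 18.015 g/mol = 0.027044 mol
mol N = 2 × 0.07576 g N₂ ÷ 28.014 g/mol = 0.0054087 mol
mass O = 0.4060 − (0.12991 + 0.027260 + 0.075760) = 0.17307 g → mol O = 0.17307 ÷ 15.999 = 0.010817 mol
Divide by the smallest (0.0054087 mol): C 2.000, H 5.000, N 1.000, O 2.000

C2H5NO2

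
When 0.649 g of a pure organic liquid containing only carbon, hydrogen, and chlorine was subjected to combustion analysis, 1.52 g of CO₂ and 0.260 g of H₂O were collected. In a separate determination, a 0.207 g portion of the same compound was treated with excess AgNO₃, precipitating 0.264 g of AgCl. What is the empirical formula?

mol C = 1.52 g CO₂ ÷ 44.009 g/mol = 0.03454 mol
mol H = 2 × 0.260 g H₂O ÷ 18.015 g/mol = 0.02886 mol
From the AgCl data: mol Cl per gram of compound = (0.264 ÷ 143.318) ÷ 0.207 = 0.008899 mol/g, so in the 0.649 g combustion sample mol Cl = 0.005775 mol
Divide by the smallest (0.005775 mol): C 5.980, H 4.998, Cl 1.000

C6H5Cl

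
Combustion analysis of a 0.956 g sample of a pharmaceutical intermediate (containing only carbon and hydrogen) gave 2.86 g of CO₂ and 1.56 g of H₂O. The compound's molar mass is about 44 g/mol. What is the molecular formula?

C3H8

mol C = 2.86 g CO₂ ÷ 44.009 g/mol = 0.06499 mol
mol H = 2 × 1.56 g H₂O ÷ 18.015 g/mol = 0.1732 mol
Divide by the smallest (0.06499 mol): C 1.000, H 2.665
Multiplying each by 3 gives whole numbers: C 3.00, H 7.99
Empirical formula: C3H8
Empirical-formula mass = 44.10 g/mol; 44 ÷ 44.10 ≈ 1, so the molecular formula is C3H8.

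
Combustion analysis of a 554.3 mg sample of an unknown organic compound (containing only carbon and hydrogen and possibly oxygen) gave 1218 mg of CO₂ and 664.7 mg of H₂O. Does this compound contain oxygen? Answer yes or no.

mol C = 1.218 g CO₂ ÷ 44.009 g/mol = 0.027676 mol
mol H = 2 × 0.6647 g H₂O ÷ 18.015 g/mol = 0.073794 mol
C and H account for only 0.40680 g of the 0.5543 g sample; the remaining 0.14750 g must be oxygen.

yes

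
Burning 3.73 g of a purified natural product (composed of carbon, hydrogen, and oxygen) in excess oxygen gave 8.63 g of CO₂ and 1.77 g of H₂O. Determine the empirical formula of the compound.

mol C = 8.63 g CO₂ ÷ 44.009 g/mol = 0.1961 mol
mol H = 2 × 1.77 g H₂O ÷ 18.015 g/mol = 0.1965 mol
mass O = 3.73 − (2.355 + 0.1981) = 1.177 g → mol O = 1.177 ÷ 15.999 = 0.07354 mol
Divide by the smallest (0.07354 mol): C 2.666, H 2.672, O 1.000
Multiplying each by 3 gives whole numbers: C 8.00, H 8.02, O 3.00

C8H8O3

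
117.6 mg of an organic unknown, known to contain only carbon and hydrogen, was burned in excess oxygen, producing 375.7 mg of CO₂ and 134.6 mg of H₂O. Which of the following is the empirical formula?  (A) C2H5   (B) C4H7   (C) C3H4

(B) C4H7

mol C = 0.3757 g CO₂ ÷ 44.009 g/mol = 0.0085369 mol
mol H = 2 × 0.1346 g H₂O ÷ 18.015 g/mol = 0.014943 mol
Divide by the smallest (0.0085369 mol): C 1.000, H 1.750
Multiplying each by 4 gives whole numbers: C 4.00, H 7.00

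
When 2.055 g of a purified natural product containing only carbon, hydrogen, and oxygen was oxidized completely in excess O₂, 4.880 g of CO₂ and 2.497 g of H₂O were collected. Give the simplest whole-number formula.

mol C = 4.880 g CO₂ ÷ 44.009 g/mol = 0.11089 mol
mol H = 2 × 2.497 g H₂O ÷ 18.015 g/mol = 0.27721 mol
mass O = 2.055 − (1.3319 + 0.27943) = 0.44371 g → mol O = 0.44371 ÷ 15.999 = 0.027734 mol
Divide by the smallest (0.027734 mol): C 3.998, H 9.996, O 1.000

C4H10O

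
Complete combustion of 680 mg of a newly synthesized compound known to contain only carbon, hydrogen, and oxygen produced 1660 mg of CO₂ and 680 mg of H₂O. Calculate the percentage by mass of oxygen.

22.2%

mol C = 1.66 g CO₂ ÷ 44.009 g/mol = 0.03772 mol
mol H = 2 × 0.680 g H₂O ÷ 18.015 g/mol = 0.07549 mol
mass O = 0.680 − (0.4530 + 0.07610) = 0.1509 g → mol O = 0.1509 ÷ 15.999 = 0.009429 mol
mass % O = 0.1509 g ÷ 0.680 g × 100%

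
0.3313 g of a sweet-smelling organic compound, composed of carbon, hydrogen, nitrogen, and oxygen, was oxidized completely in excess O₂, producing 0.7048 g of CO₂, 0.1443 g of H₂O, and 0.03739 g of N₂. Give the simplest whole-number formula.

mol C = 0.7048 g CO₂ ÷ 44.009 g/mol = 0.016015 mol
mol H = 2 × 0.1443 g H₂O ÷ 18.015 g/mol = 0.016020 mol
mol N = 2 × 0.03739 g N₂ ÷ 28.014 g/mol = 0.0026694 mol
mass O = 0.3313 − (0.19236 + 0.016148 + 0.037390) = 0.085407 g → mol O = 0.085407 ÷ 15.999 = 0.0053383 mol
Divide by the smallest (0.0026694 mol): C 5.999, H 6.001, N 1.000, O 2.000

C6H6NO2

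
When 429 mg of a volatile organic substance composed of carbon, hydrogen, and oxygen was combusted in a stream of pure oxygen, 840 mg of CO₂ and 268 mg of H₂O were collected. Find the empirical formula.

mol C = 0.840 g CO₂ ÷ 44.009 g/mol = 0.01909 mol
mol H = 2 × 0.268 g H₂O ÷ 18.015 g/mol = 0.02975 mol
mass O = 0.429 − (0.2293 + 0.02999) = 0.1698 g → mol O = 0.1698 ÷ 15.999 = 0.01061 mol
Divide by the smallest (0.01061 mol): C 1.799, H 2.804, O 1.000
Multiplying each by 5 gives whole numbers: C 8.99, H 14.02, O 5.00

C9H14O5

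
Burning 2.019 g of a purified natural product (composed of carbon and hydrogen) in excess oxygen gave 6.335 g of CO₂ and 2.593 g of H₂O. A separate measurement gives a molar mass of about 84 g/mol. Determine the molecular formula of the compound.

mol C = 6.335 g CO₂ ÷ 44.009 g/mol = 0.14395 mol
mol H = 2 × 2.593 g H₂O ÷ 18.015 g/mol = 0.28787 mol
Divide by the smallest (0.14395 mol): C 1.000, H 2.000
Empirical formula: CH2
Empirical-formula mass = 14.03 g/mol; 84 ÷ 14.03 ≈ 6, so the molecular formula is C6H12.

C6H12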